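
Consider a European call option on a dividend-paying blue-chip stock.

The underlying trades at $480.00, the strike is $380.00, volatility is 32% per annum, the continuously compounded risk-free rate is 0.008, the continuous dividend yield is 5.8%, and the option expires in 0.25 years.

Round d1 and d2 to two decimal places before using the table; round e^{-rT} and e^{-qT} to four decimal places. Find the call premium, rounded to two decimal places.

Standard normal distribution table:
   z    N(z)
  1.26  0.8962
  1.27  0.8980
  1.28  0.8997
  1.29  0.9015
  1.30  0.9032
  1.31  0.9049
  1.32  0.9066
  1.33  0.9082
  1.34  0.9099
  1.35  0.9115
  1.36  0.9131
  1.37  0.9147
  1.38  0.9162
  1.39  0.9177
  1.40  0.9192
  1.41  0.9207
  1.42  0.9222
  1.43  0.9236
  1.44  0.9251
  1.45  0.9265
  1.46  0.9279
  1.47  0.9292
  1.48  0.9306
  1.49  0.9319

$96.45

σ√T = 0.32·√0.25 = 0.1600
d₁ = [ln(480/380) + (0.008 − 0.058 + ½·0.32²)·0.25] / (σ√T) = (0.2336 + 0.0003) / 0.1600 = 1.4620 ≈ 1.46
d₂ = 1.4620 − 0.1600 = 1.3020 ≈ 1.30
exp(−qT) = exp(−0.058·0.25) = 0.9856;  exp(−rT) = exp(−0.008·0.25) = 0.9980
N(d₁) = N(1.46) = 0.9279;  N(d₂) = N(1.30) = 0.9032
C = 480·0.9856·0.9279 − 380·0.9980·0.9032 = 438.9784 − 342.5296 = 96.4488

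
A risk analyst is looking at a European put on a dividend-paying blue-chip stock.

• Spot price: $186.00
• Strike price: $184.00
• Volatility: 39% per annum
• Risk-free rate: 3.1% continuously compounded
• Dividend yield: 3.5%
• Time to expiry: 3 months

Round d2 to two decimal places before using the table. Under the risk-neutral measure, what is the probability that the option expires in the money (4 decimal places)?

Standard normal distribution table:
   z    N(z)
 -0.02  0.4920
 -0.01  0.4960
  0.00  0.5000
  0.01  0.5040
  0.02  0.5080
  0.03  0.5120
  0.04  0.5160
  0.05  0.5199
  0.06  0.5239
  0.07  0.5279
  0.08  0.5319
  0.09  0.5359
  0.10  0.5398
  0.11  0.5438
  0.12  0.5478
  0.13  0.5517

0.5199

σ√T = 0.39 × 0.5000 = 0.1950
d₁ = [ln(186/184) + (0.031 − 0.035 + ½·0.39²)·0.25] / (σ√T) = (0.0108 + 0.0180) / 0.1950 = 0.1478 → 0.15
d₂ = 0.1478 − 0.1950 = -0.0472 → -0.05
Pr(exercise) under Q = N(−d₂) = N(0.05) = 0.5199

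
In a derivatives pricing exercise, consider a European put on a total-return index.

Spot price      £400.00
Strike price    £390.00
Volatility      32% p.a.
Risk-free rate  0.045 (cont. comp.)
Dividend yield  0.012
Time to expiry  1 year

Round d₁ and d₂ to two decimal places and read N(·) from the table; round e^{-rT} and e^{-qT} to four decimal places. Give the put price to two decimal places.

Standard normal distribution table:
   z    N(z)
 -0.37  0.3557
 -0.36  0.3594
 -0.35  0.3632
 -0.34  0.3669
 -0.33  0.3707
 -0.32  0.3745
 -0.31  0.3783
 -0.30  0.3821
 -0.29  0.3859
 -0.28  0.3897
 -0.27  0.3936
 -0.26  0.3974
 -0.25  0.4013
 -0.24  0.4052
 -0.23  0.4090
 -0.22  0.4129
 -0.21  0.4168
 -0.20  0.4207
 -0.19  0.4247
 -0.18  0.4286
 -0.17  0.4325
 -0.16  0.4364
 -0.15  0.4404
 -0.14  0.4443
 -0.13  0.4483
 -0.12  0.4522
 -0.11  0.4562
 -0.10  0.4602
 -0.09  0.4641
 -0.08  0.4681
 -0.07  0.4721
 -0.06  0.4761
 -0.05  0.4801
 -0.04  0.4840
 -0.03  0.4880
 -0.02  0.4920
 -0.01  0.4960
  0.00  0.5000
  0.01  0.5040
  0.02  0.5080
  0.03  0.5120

£38.42

σ√T = 0.32·√1 = 0.3200
d₁ = [ln(400/390) + (0.045 − 0.012 + 0.32²/2)·1] / 0.3200 = [0.0253 + 0.0842] / 0.3200 = 0.3422 → 0.34
d₂ = d₁ − σ√T = 0.3422 − 0.3200 = 0.0222 → 0.02
exp(−qT) = exp(−0.012·1) = 0.9881;  exp(−rT) = exp(−0.045·1) = 0.9560
N(−d₂) = N(-0.02) = 0.4920;  N(−d₁) = N(-0.34) = 0.3669
P = 390·0.9560·0.4920 − 400·0.9881·0.3669 = 183.4373 − 145.0136 = 38.4237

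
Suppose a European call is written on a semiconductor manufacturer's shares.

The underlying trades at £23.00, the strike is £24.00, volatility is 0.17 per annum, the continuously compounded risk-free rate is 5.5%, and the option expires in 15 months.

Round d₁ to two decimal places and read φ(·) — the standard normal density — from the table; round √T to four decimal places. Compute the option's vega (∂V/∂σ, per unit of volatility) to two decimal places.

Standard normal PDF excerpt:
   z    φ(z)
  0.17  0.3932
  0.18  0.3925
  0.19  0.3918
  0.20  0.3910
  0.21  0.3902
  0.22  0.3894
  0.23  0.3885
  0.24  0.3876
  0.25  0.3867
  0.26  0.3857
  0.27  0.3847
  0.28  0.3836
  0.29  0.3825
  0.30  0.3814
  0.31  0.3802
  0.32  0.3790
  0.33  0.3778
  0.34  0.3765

σ√T = 0.17·√1.25 = 0.1901
d₁ = [ln(23/24) + (0.055 + 0.17²/2)·1.25] / 0.1901 = [-0.0426 + 0.0868] / 0.1901 = 0.2328 ≈ 0.23
√T = √1.25 = 1.1180
φ(d₁) = φ(0.23) = 0.3885
vega = S·φ(d₁)·√T = 23·0.3885·1.1180 = 9.9899

9.99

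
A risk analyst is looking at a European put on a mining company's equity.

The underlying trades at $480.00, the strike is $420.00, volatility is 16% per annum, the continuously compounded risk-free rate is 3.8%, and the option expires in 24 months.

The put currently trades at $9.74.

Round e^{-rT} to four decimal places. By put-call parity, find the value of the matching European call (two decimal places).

e^(−rT) = e^(−0.038·2) = 0.9268
Put-call parity: C − P = S − K·e^(−rT) = 480 − 420·0.9268 = 480 − 389.2560 = 90.7440
C = P + (C − P) = 9.74 + (90.7440) = 100.4840

$100.48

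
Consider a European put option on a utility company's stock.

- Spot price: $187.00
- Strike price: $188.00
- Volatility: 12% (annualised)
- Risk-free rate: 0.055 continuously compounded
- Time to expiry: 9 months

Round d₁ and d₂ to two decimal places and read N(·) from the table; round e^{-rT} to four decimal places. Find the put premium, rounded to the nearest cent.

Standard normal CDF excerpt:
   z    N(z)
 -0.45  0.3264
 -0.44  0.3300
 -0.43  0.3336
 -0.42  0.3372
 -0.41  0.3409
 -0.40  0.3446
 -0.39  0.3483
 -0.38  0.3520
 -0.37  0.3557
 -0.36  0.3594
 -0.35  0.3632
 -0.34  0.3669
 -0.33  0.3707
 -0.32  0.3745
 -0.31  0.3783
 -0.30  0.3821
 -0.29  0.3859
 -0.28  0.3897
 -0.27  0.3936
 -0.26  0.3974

$5.18

σ√T = 0.12·√0.75 = 0.1039
d₁ = [ln(187/188) + (0.055 + ½·0.12²)·0.75] / (σ√T) = (-0.0053 + 0.0466) / 0.1039 = 0.3976 → 0.40
d₂ = 0.3976 − 0.1039 = 0.2936 → 0.29
exp(−rT) = exp(−0.055·0.75) = 0.9596
N(−d₂) = N(-0.29) = 0.3859;  N(−d₁) = N(-0.40) = 0.3446
P = 188·0.9596·0.3859 − 187·0.3446 = 69.6182 − 64.4402 = 5.1780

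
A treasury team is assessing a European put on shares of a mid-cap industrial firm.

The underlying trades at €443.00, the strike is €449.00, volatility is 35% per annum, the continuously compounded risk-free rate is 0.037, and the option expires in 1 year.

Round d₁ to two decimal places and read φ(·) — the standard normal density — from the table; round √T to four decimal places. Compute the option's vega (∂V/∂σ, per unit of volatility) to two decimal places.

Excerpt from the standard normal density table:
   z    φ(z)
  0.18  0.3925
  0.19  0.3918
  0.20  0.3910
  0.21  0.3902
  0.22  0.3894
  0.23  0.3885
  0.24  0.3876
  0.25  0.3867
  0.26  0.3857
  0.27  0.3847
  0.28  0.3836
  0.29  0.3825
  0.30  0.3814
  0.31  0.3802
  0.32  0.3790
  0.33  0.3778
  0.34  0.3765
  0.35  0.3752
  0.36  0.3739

171.71

σ√T = 0.35 × 1.0000 = 0.3500
d₁ = [ln(443/449) + (0.037 + 0.35²/2)·1] / 0.3500 = [-0.0135 + 0.0982] / 0.3500 = 0.2423 → 0.24
√T = √1 = 1.0000
φ(d₁) = φ(0.24) = 0.3876
vega = S·φ(d₁)·√T = 443·0.3876·1.0000 = 171.7068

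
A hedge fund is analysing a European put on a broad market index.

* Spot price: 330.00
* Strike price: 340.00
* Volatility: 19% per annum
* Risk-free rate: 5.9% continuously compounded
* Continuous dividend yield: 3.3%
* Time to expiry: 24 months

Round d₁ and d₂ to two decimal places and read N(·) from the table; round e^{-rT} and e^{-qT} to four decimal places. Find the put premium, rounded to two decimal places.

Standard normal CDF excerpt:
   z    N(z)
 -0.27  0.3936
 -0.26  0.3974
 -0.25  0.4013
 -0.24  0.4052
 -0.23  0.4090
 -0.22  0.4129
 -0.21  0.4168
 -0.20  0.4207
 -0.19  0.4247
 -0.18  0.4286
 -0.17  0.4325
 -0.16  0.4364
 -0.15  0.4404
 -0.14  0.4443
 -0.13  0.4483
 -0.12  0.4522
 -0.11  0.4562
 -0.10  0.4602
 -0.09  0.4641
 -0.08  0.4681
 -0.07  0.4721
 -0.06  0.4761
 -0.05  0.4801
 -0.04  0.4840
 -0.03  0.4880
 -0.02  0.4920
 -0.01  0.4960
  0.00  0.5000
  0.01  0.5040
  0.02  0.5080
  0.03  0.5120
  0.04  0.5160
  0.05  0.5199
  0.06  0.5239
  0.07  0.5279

σ√T = 0.19 × 1.4142 = 0.2687
d₁ = [ln(330/340) + (0.059 − 0.033 + ½·0.19²)·2] / (σ√T) = (-0.0299 + 0.0881) / 0.2687 = 0.2168 → 0.22
d₂ = 0.2168 − 0.2687 = -0.0519 → -0.05
exp(−qT) = exp(−0.033·2) = 0.9361;  exp(−rT) = exp(−0.059·2) = 0.8887
N(−d₂) = N(0.05) = 0.5199;  N(−d₁) = N(-0.22) = 0.4129
P = 340·0.8887·0.5199 − 330·0.9361·0.4129 = 157.0919 − 127.5502 = 29.5418

29.54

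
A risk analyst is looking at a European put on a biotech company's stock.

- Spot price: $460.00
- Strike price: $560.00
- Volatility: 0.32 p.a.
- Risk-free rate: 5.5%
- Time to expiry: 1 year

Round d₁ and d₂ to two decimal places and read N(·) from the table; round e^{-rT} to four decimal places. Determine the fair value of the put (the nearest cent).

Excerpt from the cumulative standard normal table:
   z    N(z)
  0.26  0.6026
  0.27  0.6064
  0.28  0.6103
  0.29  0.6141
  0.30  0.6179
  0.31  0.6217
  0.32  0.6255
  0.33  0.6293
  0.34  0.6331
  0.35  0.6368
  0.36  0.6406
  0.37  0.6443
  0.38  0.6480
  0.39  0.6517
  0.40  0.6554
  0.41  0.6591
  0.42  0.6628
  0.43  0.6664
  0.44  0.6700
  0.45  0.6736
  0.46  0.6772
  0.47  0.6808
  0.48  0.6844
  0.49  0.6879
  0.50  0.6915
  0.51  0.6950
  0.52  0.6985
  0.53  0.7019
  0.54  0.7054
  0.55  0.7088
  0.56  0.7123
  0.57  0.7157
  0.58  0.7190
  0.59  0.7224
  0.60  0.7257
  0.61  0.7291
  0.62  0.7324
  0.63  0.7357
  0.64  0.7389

σ√T = 0.32 × 1.0000 = 0.3200
d₁ = [ln(460/560) + (0.055 + 0.32²/2)·1] / 0.3200 = [-0.1967 + 0.1062] / 0.3200 = -0.2828 ≈ -0.28
d₂ = d₁ − σ√T = -0.2828 − 0.3200 = -0.6028 ≈ -0.60
e^(−rT) = e^(−0.055·1) = 0.9465
N(−d₂) = N(0.60) = 0.7257;  N(−d₁) = N(0.28) = 0.6103
P = 560·0.9465·0.7257 − 460·0.6103 = 384.6500 − 280.7380 = 103.9120

$103.91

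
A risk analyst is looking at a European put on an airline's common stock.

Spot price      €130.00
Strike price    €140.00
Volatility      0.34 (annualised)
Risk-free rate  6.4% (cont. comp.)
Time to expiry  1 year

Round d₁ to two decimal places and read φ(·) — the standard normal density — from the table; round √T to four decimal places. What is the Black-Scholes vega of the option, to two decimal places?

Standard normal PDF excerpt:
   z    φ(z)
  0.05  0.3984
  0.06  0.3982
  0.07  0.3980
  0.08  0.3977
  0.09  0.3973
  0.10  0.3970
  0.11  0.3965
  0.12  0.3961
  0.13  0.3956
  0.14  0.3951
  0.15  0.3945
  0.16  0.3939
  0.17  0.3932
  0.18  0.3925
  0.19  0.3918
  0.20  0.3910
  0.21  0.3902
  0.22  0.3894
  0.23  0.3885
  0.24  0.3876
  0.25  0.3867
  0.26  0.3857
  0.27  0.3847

51.36

σ√T = 0.34·√1 = 0.3400
d₁ = [ln(130/140) + (0.064 + ½·0.34²)·1] / (σ√T) = (-0.0741 + 0.1218) / 0.3400 = 0.1403 ⇒ 0.14
√T = √1 = 1.0000
φ(d₁) = φ(0.14) = 0.3951
vega = S·φ(d₁)·√T = 130·0.3951·1.0000 = 51.3630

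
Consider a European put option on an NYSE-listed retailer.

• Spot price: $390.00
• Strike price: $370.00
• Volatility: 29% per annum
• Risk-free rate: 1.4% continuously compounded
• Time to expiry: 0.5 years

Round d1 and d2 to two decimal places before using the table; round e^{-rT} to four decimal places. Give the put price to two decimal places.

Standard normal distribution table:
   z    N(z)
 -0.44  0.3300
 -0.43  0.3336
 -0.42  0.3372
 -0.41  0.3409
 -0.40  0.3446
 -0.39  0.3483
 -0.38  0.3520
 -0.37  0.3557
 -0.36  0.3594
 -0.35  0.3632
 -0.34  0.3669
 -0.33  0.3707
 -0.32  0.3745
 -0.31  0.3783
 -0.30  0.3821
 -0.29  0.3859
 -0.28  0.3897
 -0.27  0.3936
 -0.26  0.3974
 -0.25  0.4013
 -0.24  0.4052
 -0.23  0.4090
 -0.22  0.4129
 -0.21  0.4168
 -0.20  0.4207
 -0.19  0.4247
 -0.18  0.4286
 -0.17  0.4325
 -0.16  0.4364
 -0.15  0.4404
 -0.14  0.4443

σ√T = 0.29·√0.5 = 0.2051
ln(S/K) + (r + σ²/2)T = ln(390/370) + (0.014 + 0.29²/2)·0.5 = 0.0526 + 0.0280 = 0.0807
d₁ = 0.0807 / 0.2051 = 0.3934 ≈ 0.39
d₂ = d₁ − σ√T = 0.3934 − 0.2051 = 0.1883 ≈ 0.19
e^(−rT) = e^(−0.014·0.5) = 0.9930
N(−d₂) = N(-0.19) = 0.4247;  N(−d₁) = N(-0.39) = 0.3483
P = 370·0.9930·0.4247 − 390·0.3483 = 156.0390 − 135.8370 = 20.2020

$20.20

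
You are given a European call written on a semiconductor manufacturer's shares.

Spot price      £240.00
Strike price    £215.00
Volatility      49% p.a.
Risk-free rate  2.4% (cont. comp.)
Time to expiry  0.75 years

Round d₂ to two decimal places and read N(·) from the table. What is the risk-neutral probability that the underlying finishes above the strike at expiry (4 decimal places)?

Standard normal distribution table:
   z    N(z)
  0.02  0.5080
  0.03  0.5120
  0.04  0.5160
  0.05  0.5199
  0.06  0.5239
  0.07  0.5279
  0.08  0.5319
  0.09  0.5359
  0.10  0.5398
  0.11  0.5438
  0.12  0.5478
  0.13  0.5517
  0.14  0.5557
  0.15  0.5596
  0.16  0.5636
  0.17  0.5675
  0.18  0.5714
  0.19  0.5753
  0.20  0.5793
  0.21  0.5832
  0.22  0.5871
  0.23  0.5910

T = 0.75;  σ√T = 0.4244
d₁ = [ln(240/215) + (0.024 + ½·0.49²)·0.75] / (σ√T) = (0.1100 + 0.1080) / 0.4244 = 0.5138 ⇒ 0.51
d₂ = 0.5138 − 0.4244 = 0.0895 ⇒ 0.09
Pr(exercise) under Q = N(d₂) = 0.5359

0.5359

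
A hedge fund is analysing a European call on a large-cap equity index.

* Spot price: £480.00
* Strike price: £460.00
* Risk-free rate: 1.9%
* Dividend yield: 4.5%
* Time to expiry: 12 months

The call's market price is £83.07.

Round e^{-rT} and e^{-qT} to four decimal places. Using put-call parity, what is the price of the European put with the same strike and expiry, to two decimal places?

£75.54

e^(−qT) = e^(−0.045·1) = 0.9560;  e^(−rT) = e^(−0.019·1) = 0.9812
Put-call parity: C − P = S·e^(−qT) − K·e^(−rT) = 480·0.9560 − 460·0.9812 = 458.8800 − 451.3520 = 7.5280
P = C − (C − P) = 83.07 − (7.5280) = 75.5420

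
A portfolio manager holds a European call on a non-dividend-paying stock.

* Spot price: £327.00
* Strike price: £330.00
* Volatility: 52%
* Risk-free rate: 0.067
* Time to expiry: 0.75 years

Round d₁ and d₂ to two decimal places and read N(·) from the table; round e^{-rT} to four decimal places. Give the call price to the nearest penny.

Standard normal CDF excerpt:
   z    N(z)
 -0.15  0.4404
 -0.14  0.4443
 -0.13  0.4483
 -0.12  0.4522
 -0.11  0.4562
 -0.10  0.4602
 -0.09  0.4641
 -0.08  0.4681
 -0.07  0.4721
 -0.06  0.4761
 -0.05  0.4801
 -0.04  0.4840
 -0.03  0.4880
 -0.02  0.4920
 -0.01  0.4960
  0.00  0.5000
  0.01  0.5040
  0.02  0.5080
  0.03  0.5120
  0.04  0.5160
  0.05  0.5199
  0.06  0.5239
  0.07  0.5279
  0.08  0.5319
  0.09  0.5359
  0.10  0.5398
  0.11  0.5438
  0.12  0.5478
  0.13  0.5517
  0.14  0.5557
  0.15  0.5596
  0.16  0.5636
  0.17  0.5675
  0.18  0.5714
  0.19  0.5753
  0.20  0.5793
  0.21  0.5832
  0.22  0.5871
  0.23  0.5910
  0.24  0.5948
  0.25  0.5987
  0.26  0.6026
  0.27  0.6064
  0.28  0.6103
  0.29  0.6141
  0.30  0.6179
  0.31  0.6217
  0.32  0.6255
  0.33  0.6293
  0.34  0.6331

£63.85

σ√T = 0.52 × 0.8660 = 0.4503
ln(S/K) + (r + σ²/2)T = ln(327/330) + (0.067 + 0.52²/2)·0.75 = -0.0091 + 0.1517 = 0.1425
d₁ = 0.1425 / 0.4503 = 0.3165 ≈ 0.32
d₂ = d₁ − σ√T = 0.3165 − 0.4503 = -0.1339 ≈ -0.13
e^(−rT) = e^(−0.067·0.75) = 0.9510
N(d₁) = N(0.32) = 0.6255;  N(d₂) = N(-0.13) = 0.4483
C = 327·0.6255 − 330·0.9510·0.4483 = 204.5385 − 140.6900 = 63.8485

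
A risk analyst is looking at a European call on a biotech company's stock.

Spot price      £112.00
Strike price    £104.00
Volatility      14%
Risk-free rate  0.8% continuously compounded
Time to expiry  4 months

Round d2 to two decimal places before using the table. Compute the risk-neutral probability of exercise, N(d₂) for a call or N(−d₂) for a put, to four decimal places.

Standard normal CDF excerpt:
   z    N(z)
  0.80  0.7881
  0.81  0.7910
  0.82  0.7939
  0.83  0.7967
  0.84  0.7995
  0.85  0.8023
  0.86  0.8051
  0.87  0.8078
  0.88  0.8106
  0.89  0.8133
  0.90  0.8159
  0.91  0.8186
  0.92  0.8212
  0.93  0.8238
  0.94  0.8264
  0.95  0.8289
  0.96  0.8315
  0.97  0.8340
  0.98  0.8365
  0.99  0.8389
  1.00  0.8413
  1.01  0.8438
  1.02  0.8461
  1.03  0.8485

σ√T = 0.14·√0.3333 = 0.0808
d₁ = [ln(112/104) + (0.008 + 0.14²/2)·0.3333] / 0.0808 = [0.0741 + 0.0059] / 0.0808 = 0.9903 ⇒ 0.99
d₂ = d₁ − σ√T = 0.9903 − 0.0808 = 0.9094 ⇒ 0.91
Pr(exercise) under Q = N(d₂) = 0.8186

0.8186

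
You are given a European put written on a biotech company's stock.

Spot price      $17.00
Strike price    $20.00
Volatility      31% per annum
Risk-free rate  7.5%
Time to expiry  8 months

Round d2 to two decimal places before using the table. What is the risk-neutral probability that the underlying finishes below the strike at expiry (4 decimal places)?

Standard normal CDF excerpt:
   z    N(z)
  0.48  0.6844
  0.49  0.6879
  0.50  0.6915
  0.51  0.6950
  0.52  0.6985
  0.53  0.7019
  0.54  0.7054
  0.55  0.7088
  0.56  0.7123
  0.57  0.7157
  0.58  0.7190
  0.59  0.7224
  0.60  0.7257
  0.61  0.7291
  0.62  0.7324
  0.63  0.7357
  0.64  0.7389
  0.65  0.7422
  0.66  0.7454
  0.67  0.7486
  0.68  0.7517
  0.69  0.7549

0.7157

σ√T = 0.31 × 0.8165 = 0.2531
ln(S/K) + (r + σ²/2)T = ln(17/20) + (0.075 + 0.31²/2)·0.6667 = -0.1625 + 0.0820 = -0.0805
d₁ = -0.0805 / 0.2531 = -0.3180 which rounds to -0.32
d₂ = d₁ − σ√T = -0.3180 − 0.2531 = -0.5711 which rounds to -0.57
Risk-neutral Pr[S_T < K] = N(−d₂) = N(0.57) = 0.7157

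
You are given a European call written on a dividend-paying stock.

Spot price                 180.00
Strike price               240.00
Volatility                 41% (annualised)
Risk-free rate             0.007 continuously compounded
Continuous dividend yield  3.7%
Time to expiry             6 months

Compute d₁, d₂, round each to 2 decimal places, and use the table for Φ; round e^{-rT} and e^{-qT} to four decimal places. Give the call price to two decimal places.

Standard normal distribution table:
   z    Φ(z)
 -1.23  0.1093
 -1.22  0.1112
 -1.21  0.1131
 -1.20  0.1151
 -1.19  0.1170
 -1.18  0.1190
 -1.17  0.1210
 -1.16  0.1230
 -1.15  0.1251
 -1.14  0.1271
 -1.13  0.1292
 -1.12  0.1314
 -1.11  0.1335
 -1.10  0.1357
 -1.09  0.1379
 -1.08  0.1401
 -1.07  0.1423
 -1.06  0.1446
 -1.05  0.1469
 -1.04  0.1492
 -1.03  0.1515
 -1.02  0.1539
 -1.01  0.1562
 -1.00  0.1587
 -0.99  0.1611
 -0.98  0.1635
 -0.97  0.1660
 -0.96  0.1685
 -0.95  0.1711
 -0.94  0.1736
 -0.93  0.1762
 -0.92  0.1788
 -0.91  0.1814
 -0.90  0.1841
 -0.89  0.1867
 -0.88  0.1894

σ√T = 0.41·√0.5 = 0.2899
ln(S/K) + (r − q + σ²/2)T = ln(180/240) + (0.007 − 0.037 + 0.41²/2)·0.5 = -0.2877 + 0.0270 = -0.2607
d₁ = -0.2607 / 0.2899 = -0.8991 which rounds to -0.90
d₂ = d₁ − σ√T = -0.8991 − 0.2899 = -1.1890 which rounds to -1.19
e^(−qT) = e^(−0.037·0.5) = 0.9817;  e^(−rT) = e^(−0.007·0.5) = 0.9965
N(d₁) = N(-0.90) = 0.1841;  N(d₂) = N(-1.19) = 0.1170
C = 180·0.9817·0.1841 − 240·0.9965·0.1170 = 32.5316 − 27.9817 = 4.5499

4.55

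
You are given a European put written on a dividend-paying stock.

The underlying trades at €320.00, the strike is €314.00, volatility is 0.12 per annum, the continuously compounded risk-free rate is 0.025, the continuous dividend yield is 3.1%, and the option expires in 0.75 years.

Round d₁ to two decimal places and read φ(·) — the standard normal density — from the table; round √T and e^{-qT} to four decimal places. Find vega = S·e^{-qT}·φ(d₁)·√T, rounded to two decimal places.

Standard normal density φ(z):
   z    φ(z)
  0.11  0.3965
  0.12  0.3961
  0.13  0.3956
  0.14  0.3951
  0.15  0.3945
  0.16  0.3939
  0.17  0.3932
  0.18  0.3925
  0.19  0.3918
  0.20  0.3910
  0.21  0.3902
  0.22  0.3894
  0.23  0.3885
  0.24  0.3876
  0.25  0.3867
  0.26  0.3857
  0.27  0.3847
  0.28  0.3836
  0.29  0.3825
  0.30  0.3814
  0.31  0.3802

T = 0.75;  σ√T = 0.1039
d₁ = [ln(320/314) + (0.025 − 0.031 + 0.12²/2)·0.75] / 0.1039 = [0.0189 + 0.0009] / 0.1039 = 0.1908 ≈ 0.19
√T = √0.75 = 0.8660
φ(d₁) = φ(0.19) = 0.3918
exp(−qT) = exp(−0.031·0.75) = 0.9770
vega = S·exp(−qT)·φ(d₁)·√T = 320·0.9770·0.3918·0.8660 = 106.0784

106.08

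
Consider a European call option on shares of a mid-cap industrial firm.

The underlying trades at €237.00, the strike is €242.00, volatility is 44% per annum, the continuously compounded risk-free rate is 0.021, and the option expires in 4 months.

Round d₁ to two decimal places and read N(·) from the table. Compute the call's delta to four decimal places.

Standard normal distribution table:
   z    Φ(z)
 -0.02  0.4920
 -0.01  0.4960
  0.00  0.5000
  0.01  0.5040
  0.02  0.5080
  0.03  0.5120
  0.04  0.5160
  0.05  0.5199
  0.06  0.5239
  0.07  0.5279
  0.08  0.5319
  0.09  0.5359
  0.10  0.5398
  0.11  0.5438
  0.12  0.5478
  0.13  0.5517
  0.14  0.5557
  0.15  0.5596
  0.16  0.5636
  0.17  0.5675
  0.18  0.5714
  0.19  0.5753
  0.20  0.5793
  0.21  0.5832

0.5279

T = 0.3333;  σ√T = 0.2540
ln(S/K) + (r + σ²/2)T = ln(237/242) + (0.021 + 0.44²/2)·0.3333 = -0.0209 + 0.0393 = 0.0184
d₁ = 0.0184 / 0.2540 = 0.0724 ≈ 0.07
N(d₁) = N(0.07) = 0.5279
Δ_call = N(d₁) = 0.5279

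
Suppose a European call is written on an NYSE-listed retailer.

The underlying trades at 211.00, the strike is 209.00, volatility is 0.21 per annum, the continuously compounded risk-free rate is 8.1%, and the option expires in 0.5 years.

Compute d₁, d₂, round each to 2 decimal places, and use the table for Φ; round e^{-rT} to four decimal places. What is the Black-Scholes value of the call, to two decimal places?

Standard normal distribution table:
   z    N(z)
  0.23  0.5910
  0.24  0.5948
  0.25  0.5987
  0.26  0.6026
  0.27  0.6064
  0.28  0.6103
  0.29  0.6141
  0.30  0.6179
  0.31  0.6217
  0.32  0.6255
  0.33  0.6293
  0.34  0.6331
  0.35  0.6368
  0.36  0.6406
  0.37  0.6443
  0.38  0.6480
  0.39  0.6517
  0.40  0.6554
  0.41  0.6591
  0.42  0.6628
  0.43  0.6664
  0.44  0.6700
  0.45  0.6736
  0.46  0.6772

σ√T = 0.21·√0.5 = 0.1485
d₁ = [ln(211/209) + (0.081 + 0.21²/2)·0.5] / 0.1485 = [0.0095 + 0.0515] / 0.1485 = 0.4111 → 0.41
d₂ = d₁ − σ√T = 0.4111 − 0.1485 = 0.2626 → 0.26
e^(−rT) = e^(−0.081·0.5) = 0.9603
N(d₁) = N(0.41) = 0.6591;  N(d₂) = N(0.26) = 0.6026
C = 211·0.6591 − 209·0.9603·0.6026 = 139.0701 − 120.9434 = 18.1267

18.13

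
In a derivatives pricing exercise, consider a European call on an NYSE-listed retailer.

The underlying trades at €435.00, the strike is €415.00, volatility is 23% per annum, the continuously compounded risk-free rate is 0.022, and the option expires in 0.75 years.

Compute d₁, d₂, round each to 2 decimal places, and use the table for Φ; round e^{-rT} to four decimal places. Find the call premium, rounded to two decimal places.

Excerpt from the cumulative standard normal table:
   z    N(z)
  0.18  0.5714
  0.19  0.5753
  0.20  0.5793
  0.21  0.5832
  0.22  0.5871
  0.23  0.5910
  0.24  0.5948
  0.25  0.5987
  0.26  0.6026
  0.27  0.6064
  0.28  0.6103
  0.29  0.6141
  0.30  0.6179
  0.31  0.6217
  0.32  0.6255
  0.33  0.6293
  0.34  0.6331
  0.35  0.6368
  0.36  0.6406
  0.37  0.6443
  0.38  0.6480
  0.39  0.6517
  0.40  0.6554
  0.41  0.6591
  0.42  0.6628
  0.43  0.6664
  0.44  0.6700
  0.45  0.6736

€48.67

T = 0.75;  σ√T = 0.1992
d₁ = [ln(435/415) + (0.022 + 0.23²/2)·0.75] / 0.1992 = [0.0471 + 0.0363] / 0.1992 = 0.4187 ⇒ 0.42
d₂ = d₁ − σ√T = 0.4187 − 0.1992 = 0.2195 ⇒ 0.22
e^(−rT) = e^(−0.022·0.75) = 0.9836
N(d₁) = N(0.42) = 0.6628;  N(d₂) = N(0.22) = 0.5871
C = 435·0.6628 − 415·0.9836·0.5871 = 288.3180 − 239.6507 = 48.6673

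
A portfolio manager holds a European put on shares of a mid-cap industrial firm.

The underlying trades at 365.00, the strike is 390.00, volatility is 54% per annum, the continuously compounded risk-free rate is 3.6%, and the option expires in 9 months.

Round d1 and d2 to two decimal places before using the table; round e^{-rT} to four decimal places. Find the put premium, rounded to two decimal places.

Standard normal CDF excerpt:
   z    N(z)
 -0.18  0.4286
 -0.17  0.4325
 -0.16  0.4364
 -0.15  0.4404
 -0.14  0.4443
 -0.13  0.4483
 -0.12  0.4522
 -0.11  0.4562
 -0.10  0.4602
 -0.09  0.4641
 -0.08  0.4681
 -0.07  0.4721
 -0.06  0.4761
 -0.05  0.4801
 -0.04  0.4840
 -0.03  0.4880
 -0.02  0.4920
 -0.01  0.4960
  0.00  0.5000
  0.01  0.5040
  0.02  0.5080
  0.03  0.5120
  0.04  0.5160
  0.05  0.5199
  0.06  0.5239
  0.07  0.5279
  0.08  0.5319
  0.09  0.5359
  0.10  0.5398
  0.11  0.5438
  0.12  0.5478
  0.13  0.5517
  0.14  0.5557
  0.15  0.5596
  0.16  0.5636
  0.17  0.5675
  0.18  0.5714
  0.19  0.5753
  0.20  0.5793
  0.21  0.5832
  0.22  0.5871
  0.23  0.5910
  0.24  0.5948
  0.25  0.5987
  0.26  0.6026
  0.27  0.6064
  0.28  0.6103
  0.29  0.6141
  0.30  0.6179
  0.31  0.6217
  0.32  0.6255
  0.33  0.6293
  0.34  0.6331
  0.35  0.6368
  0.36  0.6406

76.71

σ√T = 0.54·√0.75 = 0.4677
d₁ = [ln(365/390) + (0.036 + 0.54²/2)·0.75] / 0.4677 = [-0.0662 + 0.1364] / 0.4677 = 0.1499 ⇒ 0.15
d₂ = d₁ − σ√T = 0.1499 − 0.4677 = -0.3178 ⇒ -0.32
e^(−rT) = e^(−0.036·0.75) = 0.9734
N(−d₂) = N(0.32) = 0.6255;  N(−d₁) = N(-0.15) = 0.4404
P = 390·0.9734·0.6255 − 365·0.4404 = 237.4561 − 160.7460 = 76.7101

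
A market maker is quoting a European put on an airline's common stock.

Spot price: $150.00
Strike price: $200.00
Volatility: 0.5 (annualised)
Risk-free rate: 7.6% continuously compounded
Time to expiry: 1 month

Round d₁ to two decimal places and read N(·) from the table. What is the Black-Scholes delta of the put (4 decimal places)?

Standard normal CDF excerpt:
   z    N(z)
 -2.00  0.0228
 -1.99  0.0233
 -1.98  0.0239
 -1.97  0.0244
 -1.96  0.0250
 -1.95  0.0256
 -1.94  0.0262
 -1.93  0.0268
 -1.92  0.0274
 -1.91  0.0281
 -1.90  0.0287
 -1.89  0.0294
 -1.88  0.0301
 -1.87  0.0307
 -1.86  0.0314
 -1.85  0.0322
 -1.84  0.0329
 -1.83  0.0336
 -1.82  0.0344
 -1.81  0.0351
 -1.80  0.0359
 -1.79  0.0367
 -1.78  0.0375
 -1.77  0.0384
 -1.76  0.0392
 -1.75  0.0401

-0.9699

σ√T = 0.5 × 0.2887 = 0.1443
d₁ = [ln(150/200) + (0.076 + 0.5²/2)·0.08333] / 0.1443 = [-0.2877 + 0.0168] / 0.1443 = -1.8771 ⇒ -1.88
N(d₁) = N(-1.88) = 0.0301
Δ_put = N(d₁) − 1 = 0.0301 − 1 = -0.9699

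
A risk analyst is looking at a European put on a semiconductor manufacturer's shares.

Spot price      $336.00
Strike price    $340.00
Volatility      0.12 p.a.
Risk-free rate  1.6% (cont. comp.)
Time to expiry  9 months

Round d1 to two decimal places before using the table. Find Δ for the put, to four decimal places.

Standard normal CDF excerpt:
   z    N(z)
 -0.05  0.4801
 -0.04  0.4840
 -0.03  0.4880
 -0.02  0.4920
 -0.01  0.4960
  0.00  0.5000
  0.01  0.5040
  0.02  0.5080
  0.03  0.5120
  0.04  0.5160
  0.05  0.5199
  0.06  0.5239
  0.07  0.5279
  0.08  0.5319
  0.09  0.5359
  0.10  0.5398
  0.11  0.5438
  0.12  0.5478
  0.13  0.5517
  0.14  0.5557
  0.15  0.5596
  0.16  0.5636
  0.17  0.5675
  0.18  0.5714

σ√T = 0.12·√0.75 = 0.1039
ln(S/K) + (r + σ²/2)T = ln(336/340) + (0.016 + 0.12²/2)·0.75 = -0.0118 + 0.0174 = 0.0056
d₁ = 0.0056 / 0.1039 = 0.0536 → 0.05
N(d₁) = N(0.05) = 0.5199
Δ_put = N(d₁) − 1 = 0.5199 − 1 = -0.4801

-0.4801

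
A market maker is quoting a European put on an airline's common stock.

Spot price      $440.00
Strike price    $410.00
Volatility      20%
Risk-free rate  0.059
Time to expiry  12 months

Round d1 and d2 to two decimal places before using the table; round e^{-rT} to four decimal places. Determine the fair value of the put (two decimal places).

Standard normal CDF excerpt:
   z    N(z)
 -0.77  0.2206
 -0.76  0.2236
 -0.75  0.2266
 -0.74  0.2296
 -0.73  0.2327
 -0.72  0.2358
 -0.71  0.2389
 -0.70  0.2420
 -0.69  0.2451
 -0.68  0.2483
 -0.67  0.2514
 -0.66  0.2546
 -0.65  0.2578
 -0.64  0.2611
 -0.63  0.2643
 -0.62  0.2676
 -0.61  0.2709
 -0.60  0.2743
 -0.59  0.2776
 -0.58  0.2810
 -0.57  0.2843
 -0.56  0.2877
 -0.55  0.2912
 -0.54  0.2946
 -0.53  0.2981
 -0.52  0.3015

$12.85

σ√T = 0.2 × 1.0000 = 0.2000
d₁ = [ln(440/410) + (0.059 + ½·0.2²)·1] / (σ√T) = (0.0706 + 0.0790) / 0.2000 = 0.7481 → 0.75
d₂ = 0.7481 − 0.2000 = 0.5481 → 0.55
exp(−rT) = exp(−0.059·1) = 0.9427
N(−d₂) = N(-0.55) = 0.2912;  N(−d₁) = N(-0.75) = 0.2266
P = 410·0.9427·0.2912 − 440·0.2266 = 112.5508 − 99.7040 = 12.8468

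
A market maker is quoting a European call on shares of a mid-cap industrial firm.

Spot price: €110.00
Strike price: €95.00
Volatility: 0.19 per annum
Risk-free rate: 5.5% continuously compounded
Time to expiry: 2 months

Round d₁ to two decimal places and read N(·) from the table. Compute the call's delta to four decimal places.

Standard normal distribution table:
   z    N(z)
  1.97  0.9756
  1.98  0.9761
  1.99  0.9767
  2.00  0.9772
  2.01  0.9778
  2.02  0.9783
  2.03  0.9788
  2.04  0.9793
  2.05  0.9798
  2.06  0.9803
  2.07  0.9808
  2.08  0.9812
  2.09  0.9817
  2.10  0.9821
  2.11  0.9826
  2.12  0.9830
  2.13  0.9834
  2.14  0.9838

0.9798

σ√T = 0.19 × 0.4082 = 0.0776
d₁ = [ln(110/95) + (0.055 + ½·0.19²)·0.1667] / (σ√T) = (0.1466 + 0.0122) / 0.0776 = 2.0470 → 2.05
N(d₁) = N(2.05) = 0.9798
Δ_call = N(d₁) = 0.9798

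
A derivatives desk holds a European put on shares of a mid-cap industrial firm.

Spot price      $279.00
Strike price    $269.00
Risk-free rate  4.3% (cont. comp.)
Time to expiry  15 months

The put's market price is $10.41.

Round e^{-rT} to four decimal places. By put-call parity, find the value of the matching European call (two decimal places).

e^(−rT) = e^(−0.043·1.25) = 0.9477
Put-call parity: C − P = S − K·e^(−rT) = 279 − 269·0.9477 = 279 − 254.9313 = 24.0687
C = P + (C − P) = 10.41 + (24.0687) = 34.4787

$34.48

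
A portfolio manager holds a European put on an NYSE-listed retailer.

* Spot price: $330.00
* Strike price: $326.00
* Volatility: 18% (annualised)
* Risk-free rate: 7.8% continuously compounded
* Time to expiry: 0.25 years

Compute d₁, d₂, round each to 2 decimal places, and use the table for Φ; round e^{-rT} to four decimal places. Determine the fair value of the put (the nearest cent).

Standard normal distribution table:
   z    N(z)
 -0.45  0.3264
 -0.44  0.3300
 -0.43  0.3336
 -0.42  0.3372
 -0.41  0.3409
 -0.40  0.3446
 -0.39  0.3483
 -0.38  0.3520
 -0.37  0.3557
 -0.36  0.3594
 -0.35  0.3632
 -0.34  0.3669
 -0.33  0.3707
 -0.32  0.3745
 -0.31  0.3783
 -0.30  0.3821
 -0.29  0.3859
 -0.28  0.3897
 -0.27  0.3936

T = 0.25;  σ√T = 0.0900
d₁ = [ln(330/326) + (0.078 + ½·0.18²)·0.25] / (σ√T) = (0.0122 + 0.0236) / 0.0900 = 0.3972 ⇒ 0.40
d₂ = 0.3972 − 0.0900 = 0.3072 ⇒ 0.31
exp(−rT) = exp(−0.078·0.25) = 0.9807
N(−d₂) = N(-0.31) = 0.3783;  N(−d₁) = N(-0.40) = 0.3446
P = 326·0.9807·0.3783 − 330·0.3446 = 120.9456 − 113.7180 = 7.2276

$7.23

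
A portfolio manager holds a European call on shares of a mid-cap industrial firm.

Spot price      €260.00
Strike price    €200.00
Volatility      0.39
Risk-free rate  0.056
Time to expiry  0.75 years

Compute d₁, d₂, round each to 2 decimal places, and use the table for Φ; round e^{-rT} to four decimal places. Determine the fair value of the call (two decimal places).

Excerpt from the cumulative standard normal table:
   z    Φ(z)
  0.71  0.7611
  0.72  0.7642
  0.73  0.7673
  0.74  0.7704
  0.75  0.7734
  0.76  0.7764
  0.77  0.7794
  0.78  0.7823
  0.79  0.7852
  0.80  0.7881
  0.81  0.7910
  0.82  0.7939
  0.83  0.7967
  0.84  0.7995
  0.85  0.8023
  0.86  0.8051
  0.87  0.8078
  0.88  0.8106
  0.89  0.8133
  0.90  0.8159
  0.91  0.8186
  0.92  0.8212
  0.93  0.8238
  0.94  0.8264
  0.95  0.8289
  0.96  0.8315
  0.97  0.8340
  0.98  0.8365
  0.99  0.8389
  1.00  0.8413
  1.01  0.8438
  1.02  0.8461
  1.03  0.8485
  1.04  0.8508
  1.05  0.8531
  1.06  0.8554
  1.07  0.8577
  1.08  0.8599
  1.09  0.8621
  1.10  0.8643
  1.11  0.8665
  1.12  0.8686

€75.85

T = 0.75;  σ√T = 0.3377
d₁ = [ln(260/200) + (0.056 + ½·0.39²)·0.75] / (σ√T) = (0.2624 + 0.0990) / 0.3377 = 1.0700 which rounds to 1.07
d₂ = 1.0700 − 0.3377 = 0.7323 which rounds to 0.73
e^(−rT) = e^(−0.056·0.75) = 0.9589
C = 260·N(1.07) − 200·0.9589·N(0.73) = 260·0.8577 − 200·0.9589·0.7673 = 223.0020 − 147.1528 = 75.8492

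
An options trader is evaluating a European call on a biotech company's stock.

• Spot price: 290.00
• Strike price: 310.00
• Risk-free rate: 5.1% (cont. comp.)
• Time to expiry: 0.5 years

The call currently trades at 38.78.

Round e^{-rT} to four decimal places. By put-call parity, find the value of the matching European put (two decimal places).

e^(−rT) = e^(−0.051·0.5) = 0.9748
Put-call parity: C − P = S − K·e^(−rT) = 290 − 310·0.9748 = 290 − 302.1880 = -12.1880
P = C − (C − P) = 38.78 − (-12.1880) = 50.9680

50.97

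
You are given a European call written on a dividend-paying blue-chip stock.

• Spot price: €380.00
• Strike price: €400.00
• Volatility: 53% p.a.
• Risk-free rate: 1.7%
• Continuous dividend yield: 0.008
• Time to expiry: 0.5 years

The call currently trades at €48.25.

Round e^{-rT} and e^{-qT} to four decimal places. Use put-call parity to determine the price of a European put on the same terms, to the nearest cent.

exp(−qT) = exp(−0.008·0.5) = 0.9960;  exp(−rT) = exp(−0.017·0.5) = 0.9915
Put-call parity: C − P = S·e^(−qT) − K·e^(−rT) = 380·0.9960 − 400·0.9915 = 378.4800 − 396.6000 = -18.1200
P = C − (C − P) = 48.25 − (-18.1200) = 66.3700

€66.37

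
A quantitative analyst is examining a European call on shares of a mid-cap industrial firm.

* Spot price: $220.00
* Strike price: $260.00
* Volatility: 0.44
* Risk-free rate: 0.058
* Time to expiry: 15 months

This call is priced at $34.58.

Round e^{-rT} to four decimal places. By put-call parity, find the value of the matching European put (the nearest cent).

$56.41

exp(−rT) = exp(−0.058·1.25) = 0.9301
Put-call parity: C − P = S − K·e^(−rT) = 220 − 260·0.9301 = 220 − 241.8260 = -21.8260
P = C − (C − P) = 34.58 − (-21.8260) = 56.4060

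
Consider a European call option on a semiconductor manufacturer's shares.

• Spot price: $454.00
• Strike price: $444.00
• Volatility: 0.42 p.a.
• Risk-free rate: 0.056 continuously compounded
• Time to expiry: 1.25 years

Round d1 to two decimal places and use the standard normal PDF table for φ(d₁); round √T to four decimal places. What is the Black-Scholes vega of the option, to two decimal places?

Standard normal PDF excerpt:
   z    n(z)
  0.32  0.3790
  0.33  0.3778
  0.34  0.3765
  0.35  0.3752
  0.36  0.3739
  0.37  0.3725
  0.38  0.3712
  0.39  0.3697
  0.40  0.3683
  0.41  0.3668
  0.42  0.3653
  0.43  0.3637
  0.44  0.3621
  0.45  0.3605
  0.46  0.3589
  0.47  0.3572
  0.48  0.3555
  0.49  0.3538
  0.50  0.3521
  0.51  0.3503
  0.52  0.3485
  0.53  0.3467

σ√T = 0.42·√1.25 = 0.4696
d₁ = [ln(454/444) + (0.056 + 0.42²/2)·1.25] / 0.4696 = [0.0223 + 0.1802] / 0.4696 = 0.4313 ⇒ 0.43
√T = √1.25 = 1.1180
φ(d₁) = φ(0.43) = 0.3637
vega = S·φ(d₁)·√T = 454·0.3637·1.1180 = 184.6039

184.60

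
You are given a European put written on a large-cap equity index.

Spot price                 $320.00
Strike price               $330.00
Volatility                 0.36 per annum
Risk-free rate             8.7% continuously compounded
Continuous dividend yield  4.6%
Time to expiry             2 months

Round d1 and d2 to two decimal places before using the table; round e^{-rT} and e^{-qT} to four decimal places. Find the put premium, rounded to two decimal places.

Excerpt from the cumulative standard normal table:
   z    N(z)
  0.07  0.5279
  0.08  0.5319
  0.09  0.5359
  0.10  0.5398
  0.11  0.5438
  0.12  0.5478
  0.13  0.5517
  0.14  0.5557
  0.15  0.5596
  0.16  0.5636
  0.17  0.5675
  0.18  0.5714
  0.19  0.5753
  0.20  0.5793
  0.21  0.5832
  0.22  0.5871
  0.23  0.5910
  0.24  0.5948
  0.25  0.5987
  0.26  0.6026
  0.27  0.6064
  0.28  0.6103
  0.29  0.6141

$23.27

T = 0.1667;  σ√T = 0.1470
d₁ = [ln(320/330) + (0.087 − 0.046 + ½·0.36²)·0.1667] / (σ√T) = (-0.0308 + 0.0176) / 0.1470 = -0.0894 → -0.09
d₂ = -0.0894 − 0.1470 = -0.2364 → -0.24
exp(−qT) = exp(−0.046·0.1667) = 0.9924;  exp(−rT) = exp(−0.087·0.1667) = 0.9856
N(−d₂) = N(0.24) = 0.5948;  N(−d₁) = N(0.09) = 0.5359
P = 330·0.9856·0.5948 − 320·0.9924·0.5359 = 193.4575 − 170.1847 = 23.2728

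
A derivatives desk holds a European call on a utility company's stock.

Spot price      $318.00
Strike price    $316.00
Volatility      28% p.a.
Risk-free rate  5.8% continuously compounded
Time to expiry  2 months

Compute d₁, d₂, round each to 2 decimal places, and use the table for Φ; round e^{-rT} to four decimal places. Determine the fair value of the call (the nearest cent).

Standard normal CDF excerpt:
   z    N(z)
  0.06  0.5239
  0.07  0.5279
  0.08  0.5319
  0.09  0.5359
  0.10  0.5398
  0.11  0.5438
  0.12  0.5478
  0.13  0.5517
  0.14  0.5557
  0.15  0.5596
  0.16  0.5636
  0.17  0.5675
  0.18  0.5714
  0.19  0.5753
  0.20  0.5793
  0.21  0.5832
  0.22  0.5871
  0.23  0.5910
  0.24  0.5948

σ√T = 0.28 × 0.4082 = 0.1143
d₁ = [ln(318/316) + (0.058 + ½·0.28²)·0.1667] / (σ√T) = (0.0063 + 0.0162) / 0.1143 = 0.1969 which rounds to 0.20
d₂ = 0.1969 − 0.1143 = 0.0826 which rounds to 0.08
e^(−rT) = e^(−0.058·0.1667) = 0.9904
N(d₁) = N(0.20) = 0.5793;  N(d₂) = N(0.08) = 0.5319
C = 318·0.5793 − 316·0.9904·0.5319 = 184.2174 − 166.4668 = 17.7506

$17.75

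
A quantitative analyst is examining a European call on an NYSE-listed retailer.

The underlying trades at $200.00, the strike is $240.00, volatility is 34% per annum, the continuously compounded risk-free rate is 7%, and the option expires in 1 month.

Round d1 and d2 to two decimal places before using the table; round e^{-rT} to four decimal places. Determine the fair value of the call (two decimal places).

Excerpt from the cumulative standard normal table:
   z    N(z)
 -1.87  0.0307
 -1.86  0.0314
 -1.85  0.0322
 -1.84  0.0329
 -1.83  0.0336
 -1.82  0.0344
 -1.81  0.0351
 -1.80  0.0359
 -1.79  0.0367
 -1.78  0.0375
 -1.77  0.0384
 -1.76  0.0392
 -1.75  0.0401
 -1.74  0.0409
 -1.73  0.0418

T = 0.08333;  σ√T = 0.0981
ln(S/K) + (r + σ²/2)T = ln(200/240) + (0.07 + 0.34²/2)·0.08333 = -0.1823 + 0.0107 = -0.1717
d₁ = -0.1717 / 0.0981 = -1.7491 ⇒ -1.75
d₂ = d₁ − σ√T = -1.7491 − 0.0981 = -1.8472 ⇒ -1.85
e^(−rT) = e^(−0.07·0.08333) = 0.9942
C = 200·N(-1.75) − 240·0.9942·N(-1.85) = 200·0.0401 − 240·0.9942·0.0322 = 8.0200 − 7.6832 = 0.3368

$0.34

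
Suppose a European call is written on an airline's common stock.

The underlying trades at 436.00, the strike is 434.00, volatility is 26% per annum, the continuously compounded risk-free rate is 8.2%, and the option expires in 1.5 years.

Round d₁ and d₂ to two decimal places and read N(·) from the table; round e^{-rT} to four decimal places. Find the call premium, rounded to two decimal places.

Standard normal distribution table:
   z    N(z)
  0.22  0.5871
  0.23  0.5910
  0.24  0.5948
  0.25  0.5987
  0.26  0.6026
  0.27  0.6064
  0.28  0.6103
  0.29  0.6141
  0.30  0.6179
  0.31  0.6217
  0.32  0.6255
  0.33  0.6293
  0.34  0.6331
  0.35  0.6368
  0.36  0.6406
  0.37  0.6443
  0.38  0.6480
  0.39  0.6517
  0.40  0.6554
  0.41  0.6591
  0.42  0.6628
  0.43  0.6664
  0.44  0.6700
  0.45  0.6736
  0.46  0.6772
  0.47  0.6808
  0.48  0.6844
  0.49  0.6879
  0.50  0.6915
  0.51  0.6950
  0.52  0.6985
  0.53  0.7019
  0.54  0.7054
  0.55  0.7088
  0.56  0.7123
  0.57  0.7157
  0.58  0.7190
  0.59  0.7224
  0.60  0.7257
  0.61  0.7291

σ√T = 0.26 × 1.2247 = 0.3184
d₁ = [ln(436/434) + (0.082 + ½·0.26²)·1.5] / (σ√T) = (0.0046 + 0.1737) / 0.3184 = 0.5599 ⇒ 0.56
d₂ = 0.5599 − 0.3184 = 0.2415 ⇒ 0.24
e^(−rT) = e^(−0.082·1.5) = 0.8843
C = 436·N(0.56) − 434·0.8843·N(0.24) = 436·0.7123 − 434·0.8843·0.5948 = 310.5628 − 228.2760 = 82.2868

82.29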